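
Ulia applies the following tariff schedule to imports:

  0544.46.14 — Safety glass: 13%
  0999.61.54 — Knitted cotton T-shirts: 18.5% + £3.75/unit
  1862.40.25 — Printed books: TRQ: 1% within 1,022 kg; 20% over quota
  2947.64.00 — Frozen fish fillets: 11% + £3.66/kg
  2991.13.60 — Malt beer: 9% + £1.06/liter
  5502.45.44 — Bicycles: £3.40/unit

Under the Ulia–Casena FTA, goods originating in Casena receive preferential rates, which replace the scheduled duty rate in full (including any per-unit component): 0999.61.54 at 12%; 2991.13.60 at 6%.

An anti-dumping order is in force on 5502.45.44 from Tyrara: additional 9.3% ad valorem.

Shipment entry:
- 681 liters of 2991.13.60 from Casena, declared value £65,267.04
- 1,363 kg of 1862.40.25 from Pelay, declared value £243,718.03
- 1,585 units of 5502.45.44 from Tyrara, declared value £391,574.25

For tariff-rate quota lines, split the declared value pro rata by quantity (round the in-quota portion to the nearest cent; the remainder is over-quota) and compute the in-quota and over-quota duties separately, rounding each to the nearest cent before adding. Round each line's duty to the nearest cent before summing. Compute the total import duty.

£59,743.71

Line 1 (2991.13.60, Casena, 681 liters, £65,267.04):
Base rate for 2991.13.60 is 9% + £1.06/liter.
Origin Casena qualifies under the Ulia–Casena agreement and 2991.13.60 is covered: preferential rate 6% applies instead.
Duty = £65,267.04 × 6% = £3,916.02.
Line 2 (1862.40.25, Pelay, 1,363 kg, £243,718.03):
Code 1862.40.25 is under a tariff-rate quota (threshold 1,022 kg). In-quota: 1,022 kg at 1%; over-quota: 341 kg at 20%.
Pro-rata value split: in-quota = £243,718.03 × 1,022/1,363 = £182,743.82; over-quota = £243,718.03 − £182,743.82 = £60,974.21.
In-quota duty = £182,743.82 × 1% = £1,827.44. Over-quota duty = £60,974.21 × 20% = £12,194.84.
Line duty = £1,827.44 + £12,194.84 = £14,022.28.
Line 3 (5502.45.44, Tyrara, 1,585 units, £391,574.25):
Base rate for 5502.45.44 is £3.40/unit.
Additional duty on 5502.45.44 from Tyrara: +9.3% ad valorem. Applied ad valorem rate = 9.3%.
Duty = £391,574.25 × 9.3% + 1,585 × £3.40 = £41,805.41.
Total = £3,916.02 + £14,022.28 + £41,805.41 = £59,743.71.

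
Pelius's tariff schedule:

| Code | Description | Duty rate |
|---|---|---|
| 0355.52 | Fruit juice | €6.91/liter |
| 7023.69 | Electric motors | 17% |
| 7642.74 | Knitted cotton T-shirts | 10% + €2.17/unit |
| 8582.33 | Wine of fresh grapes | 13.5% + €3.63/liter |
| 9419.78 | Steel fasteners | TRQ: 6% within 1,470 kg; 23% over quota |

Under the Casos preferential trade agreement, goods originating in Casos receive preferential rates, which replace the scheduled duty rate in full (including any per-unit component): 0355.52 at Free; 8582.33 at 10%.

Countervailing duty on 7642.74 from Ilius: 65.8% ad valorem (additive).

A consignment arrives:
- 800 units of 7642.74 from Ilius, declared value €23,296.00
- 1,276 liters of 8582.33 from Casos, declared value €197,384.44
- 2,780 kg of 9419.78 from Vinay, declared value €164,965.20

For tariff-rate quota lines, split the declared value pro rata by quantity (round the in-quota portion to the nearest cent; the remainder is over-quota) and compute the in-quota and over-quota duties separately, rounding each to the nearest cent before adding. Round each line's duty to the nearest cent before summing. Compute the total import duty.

Line 1 (7642.74, Ilius, 800 units, €23,296.00):
Base rate for 7642.74 is 10% + €2.17/unit.
Additional duty on 7642.74 from Ilius: +65.8%. Applied ad valorem rate: 10% + 65.8% = 75.8%.
Duty = €23,296.00 × 75.8% + 800 × €2.17 = €19,394.37.
Line 2 (8582.33, Casos, 1,276 liters, €197,384.44):
Base rate for 8582.33 is 13.5% + €3.63/liter.
Origin Casos qualifies under the Pelius–Casos agreement and 8582.33 is covered: preferential rate 10% applies instead.
Duty = €197,384.44 × 10% = €19,738.44.
Line 3 (9419.78, Vinay, 2,780 kg, €164,965.20):
Code 9419.78 is under a tariff-rate quota (threshold 1,470 kg). In-quota: 1,470 kg at 6%; over-quota: 1,310 kg at 23%.
Pro-rata value split: in-quota = €164,965.20 × 1,470/2,780 = €87,229.80; over-quota = €164,965.20 − €87,229.80 = €77,735.40.
In-quota duty = €87,229.80 × 6% = €5,233.79. Over-quota duty = €77,735.40 × 23% = €17,879.14.
Line duty = €5,233.79 + €17,879.14 = €23,112.93.
Total = €19,394.37 + €19,738.44 + €23,112.93 = €62,245.74.

€62,245.74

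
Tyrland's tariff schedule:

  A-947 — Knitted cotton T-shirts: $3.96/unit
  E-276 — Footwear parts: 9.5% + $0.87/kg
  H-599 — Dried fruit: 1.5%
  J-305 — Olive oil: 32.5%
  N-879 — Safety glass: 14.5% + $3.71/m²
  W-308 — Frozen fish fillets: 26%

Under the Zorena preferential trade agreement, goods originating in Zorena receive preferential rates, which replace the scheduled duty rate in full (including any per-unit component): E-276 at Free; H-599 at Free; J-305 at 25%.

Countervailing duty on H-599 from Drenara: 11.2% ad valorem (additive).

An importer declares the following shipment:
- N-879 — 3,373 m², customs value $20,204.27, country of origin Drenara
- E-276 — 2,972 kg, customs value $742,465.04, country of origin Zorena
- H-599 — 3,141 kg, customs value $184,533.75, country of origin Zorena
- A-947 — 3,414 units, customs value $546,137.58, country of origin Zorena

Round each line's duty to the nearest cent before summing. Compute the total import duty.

Line 1 (N-879, Drenara, 3,373 m², $20,204.27):
Base rate for N-879 is 14.5% + $3.71/m².
Duty = $20,204.27 × 14.5% + 3,373 × $3.71 = $15,443.45.
Line 2 (E-276, Zorena, 2,972 kg, $742,465.04):
Base rate for E-276 is 9.5% + $0.87/kg.
Origin Zorena qualifies under the Tyrland–Zorena agreement and E-276 is covered: preferential rate Free applies instead.
Duty = $742,465.04 × 0% = $0.00.
Line 3 (H-599, Zorena, 3,141 kg, $184,533.75):
Base rate for H-599 is 1.5%.
Origin Zorena qualifies under the Tyrland–Zorena agreement and H-599 is covered: preferential rate Free applies instead.
The additional-duty order on H-599 targets Drenara, not Zorena; it does not apply.
Duty = $184,533.75 × 0% = $0.00.
Line 4 (A-947, Zorena, 3,414 units, $546,137.58):
Base rate for A-947 is $3.96/unit.
Origin Zorena is the FTA partner but A-947 is not on the preference list; base rate stands.
Duty = 3,414 × $3.96 = $13,519.44.
Total = $15,443.45 + $0.00 + $0.00 + $13,519.44 = $28,962.89.

$28,962.89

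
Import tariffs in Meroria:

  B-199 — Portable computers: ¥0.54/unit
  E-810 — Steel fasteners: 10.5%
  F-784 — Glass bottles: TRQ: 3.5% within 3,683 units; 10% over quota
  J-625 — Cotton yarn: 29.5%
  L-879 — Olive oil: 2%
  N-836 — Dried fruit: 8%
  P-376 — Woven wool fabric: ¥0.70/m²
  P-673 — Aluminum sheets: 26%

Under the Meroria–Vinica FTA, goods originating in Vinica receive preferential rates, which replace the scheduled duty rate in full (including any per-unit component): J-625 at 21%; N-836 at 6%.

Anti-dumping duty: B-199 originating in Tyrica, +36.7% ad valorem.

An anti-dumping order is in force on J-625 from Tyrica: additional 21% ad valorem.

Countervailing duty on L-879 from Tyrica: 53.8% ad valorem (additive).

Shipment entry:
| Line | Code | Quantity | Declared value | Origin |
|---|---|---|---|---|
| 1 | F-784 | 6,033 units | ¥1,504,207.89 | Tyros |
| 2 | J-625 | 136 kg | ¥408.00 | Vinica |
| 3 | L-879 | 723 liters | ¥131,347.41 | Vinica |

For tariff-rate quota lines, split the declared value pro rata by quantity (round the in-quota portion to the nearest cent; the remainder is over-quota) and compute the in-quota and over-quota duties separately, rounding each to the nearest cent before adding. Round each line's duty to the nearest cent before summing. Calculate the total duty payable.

Line 1 (F-784, Tyros, 6,033 units, ¥1,504,207.89):
Code F-784 is under a tariff-rate quota (threshold 3,683 units). In-quota: 3,683 units at 3.5%; over-quota: 2,350 units at 10%.
Pro-rata value split: in-quota = ¥1,504,207.89 × 3,683/6,033 = ¥918,282.39; over-quota = ¥1,504,207.89 − ¥918,282.39 = ¥585,925.50.
In-quota duty = ¥918,282.39 × 3.5% = ¥32,139.88. Over-quota duty = ¥585,925.50 × 10% = ¥58,592.55.
Line duty = ¥32,139.88 + ¥58,592.55 = ¥90,732.43.
Line 2 (J-625, Vinica, 136 kg, ¥408.00):
Base rate for J-625 is 29.5%.
Origin Vinica qualifies under the Meroria–Vinica agreement and J-625 is covered: preferential rate 21% applies instead.
The additional-duty order on J-625 targets Tyrica, not Vinica; it does not apply.
Duty = ¥408.00 × 21% = ¥85.68.
Line 3 (L-879, Vinica, 723 liters, ¥131,347.41):
Base rate for L-879 is 2%.
Origin Vinica is the FTA partner but L-879 is not on the preference list; base rate stands.
The additional-duty order on L-879 targets Tyrica, not Vinica; it does not apply.
Duty = ¥131,347.41 × 2% = ¥2,626.95.
Total = ¥90,732.43 + ¥85.68 + ¥2,626.95 = ¥93,445.06.

¥93,445.06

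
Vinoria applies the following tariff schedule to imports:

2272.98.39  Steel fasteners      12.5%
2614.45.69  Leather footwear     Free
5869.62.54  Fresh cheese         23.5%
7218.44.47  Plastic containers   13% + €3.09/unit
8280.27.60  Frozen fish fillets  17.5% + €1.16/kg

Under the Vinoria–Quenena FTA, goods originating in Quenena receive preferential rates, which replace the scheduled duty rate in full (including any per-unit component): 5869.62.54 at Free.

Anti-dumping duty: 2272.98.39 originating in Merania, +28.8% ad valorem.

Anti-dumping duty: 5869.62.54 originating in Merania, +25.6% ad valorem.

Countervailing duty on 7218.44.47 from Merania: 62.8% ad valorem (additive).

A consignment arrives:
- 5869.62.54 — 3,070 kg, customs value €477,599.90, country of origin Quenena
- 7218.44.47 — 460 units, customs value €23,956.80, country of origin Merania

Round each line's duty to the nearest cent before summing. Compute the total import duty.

€19,580.65

Line 1 (5869.62.54, Quenena, 3,070 kg, €477,599.90):
Base rate for 5869.62.54 is 23.5%.
Origin Quenena qualifies under the Vinoria–Quenena agreement and 5869.62.54 is covered: preferential rate Free applies instead.
The additional-duty order on 5869.62.54 targets Merania, not Quenena; it does not apply.
Duty = €477,599.90 × 0% = €0.00.
Line 2 (7218.44.47, Merania, 460 units, €23,956.80):
Base rate for 7218.44.47 is 13% + €3.09/unit.
Additional duty on 7218.44.47 from Merania: +62.8%. Applied ad valorem rate: 13% + 62.8% = 75.8%.
Duty = €23,956.80 × 75.8% + 460 × €3.09 = €19,580.65.
Total = €0.00 + €19,580.65 = €19,580.65.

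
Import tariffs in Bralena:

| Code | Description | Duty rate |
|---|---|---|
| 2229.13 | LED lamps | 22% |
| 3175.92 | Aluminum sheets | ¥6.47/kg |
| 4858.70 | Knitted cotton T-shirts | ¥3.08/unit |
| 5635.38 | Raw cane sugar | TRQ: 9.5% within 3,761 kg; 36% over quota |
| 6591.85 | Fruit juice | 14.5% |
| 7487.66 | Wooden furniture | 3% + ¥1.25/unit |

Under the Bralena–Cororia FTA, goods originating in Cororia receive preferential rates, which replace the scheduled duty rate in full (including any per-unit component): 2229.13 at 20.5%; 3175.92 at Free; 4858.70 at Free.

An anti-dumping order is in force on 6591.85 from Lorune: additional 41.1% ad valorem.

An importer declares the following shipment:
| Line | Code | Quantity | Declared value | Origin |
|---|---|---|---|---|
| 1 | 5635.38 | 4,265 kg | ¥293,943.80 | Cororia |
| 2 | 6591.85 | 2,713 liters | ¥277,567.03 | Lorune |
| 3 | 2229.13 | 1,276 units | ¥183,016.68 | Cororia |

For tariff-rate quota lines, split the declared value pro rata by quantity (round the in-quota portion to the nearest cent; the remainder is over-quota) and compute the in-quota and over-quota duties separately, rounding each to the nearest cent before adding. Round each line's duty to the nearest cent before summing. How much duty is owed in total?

Line 1 (5635.38, Cororia, 4,265 kg, ¥293,943.80):
Code 5635.38 is under a tariff-rate quota (threshold 3,761 kg). In-quota: 3,761 kg at 9.5%; over-quota: 504 kg at 36%.
Pro-rata value split: in-quota = ¥293,943.80 × 3,761/4,265 = ¥259,208.12; over-quota = ¥293,943.80 − ¥259,208.12 = ¥34,735.68.
In-quota duty = ¥259,208.12 × 9.5% = ¥24,624.77. Over-quota duty = ¥34,735.68 × 36% = ¥12,504.84.
Line duty = ¥24,624.77 + ¥12,504.84 = ¥37,129.61.
Line 2 (6591.85, Lorune, 2,713 liters, ¥277,567.03):
Base rate for 6591.85 is 14.5%.
Additional duty on 6591.85 from Lorune: +41.1%. Applied ad valorem rate: 14.5% + 41.1% = 55.6%.
Duty = ¥277,567.03 × 55.6% = ¥154,327.27.
Line 3 (2229.13, Cororia, 1,276 units, ¥183,016.68):
Base rate for 2229.13 is 22%.
Origin Cororia qualifies under the Bralena–Cororia agreement and 2229.13 is covered: preferential rate 20.5% applies instead.
Duty = ¥183,016.68 × 20.5% = ¥37,518.42.
Total = ¥37,129.61 + ¥154,327.27 + ¥37,518.42 = ¥228,975.30.

¥228,975.30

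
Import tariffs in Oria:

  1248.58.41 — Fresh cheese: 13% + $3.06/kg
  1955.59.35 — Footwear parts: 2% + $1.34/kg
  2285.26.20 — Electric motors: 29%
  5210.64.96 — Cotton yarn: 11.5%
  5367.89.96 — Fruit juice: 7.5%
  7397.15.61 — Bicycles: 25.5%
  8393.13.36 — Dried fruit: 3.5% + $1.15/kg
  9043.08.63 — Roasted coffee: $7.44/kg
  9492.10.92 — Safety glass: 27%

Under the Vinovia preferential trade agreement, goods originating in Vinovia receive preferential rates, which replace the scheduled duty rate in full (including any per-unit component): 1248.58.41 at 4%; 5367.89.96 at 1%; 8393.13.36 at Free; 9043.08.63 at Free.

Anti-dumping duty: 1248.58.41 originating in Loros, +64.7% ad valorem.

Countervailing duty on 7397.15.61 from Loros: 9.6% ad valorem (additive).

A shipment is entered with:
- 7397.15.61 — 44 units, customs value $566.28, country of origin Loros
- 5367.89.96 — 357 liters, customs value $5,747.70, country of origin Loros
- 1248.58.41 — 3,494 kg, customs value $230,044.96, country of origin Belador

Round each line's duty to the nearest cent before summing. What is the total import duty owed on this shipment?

Line 1 (7397.15.61, Loros, 44 units, $566.28):
Base rate for 7397.15.61 is 25.5%.
Additional duty on 7397.15.61 from Loros: +9.6%. Applied ad valorem rate: 25.5% + 9.6% = 35.1%.
Duty = $566.28 × 35.1% = $198.76.
Line 2 (5367.89.96, Loros, 357 liters, $5,747.70):
Base rate for 5367.89.96 is 7.5%.
5367.89.96 has an FTA preferential rate, but origin Loros is not Vinovia; base rate stands.
Duty = $5,747.70 × 7.5% = $431.08.
Line 3 (1248.58.41, Belador, 3,494 kg, $230,044.96):
Base rate for 1248.58.41 is 13% + $3.06/kg.
1248.58.41 has an FTA preferential rate, but origin Belador is not Vinovia; base rate stands.
The additional-duty order on 1248.58.41 targets Loros, not Belador; it does not apply.
Duty = $230,044.96 × 13% + 3,494 × $3.06 = $40,597.48.
Total = $198.76 + $431.08 + $40,597.48 = $41,227.32.

$41,227.32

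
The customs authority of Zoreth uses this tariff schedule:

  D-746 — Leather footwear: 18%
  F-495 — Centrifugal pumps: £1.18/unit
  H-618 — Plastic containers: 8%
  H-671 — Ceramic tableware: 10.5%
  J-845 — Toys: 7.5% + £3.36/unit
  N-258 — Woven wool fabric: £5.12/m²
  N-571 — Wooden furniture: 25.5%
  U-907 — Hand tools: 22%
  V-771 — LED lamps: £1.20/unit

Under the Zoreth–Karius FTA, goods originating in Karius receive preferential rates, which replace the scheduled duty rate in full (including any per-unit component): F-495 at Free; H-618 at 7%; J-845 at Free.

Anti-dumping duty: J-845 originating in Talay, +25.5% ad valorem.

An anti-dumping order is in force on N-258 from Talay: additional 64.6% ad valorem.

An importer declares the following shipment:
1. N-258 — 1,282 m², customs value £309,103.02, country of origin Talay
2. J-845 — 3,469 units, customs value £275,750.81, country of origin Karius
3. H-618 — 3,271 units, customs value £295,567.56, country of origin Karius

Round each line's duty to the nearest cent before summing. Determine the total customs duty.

Line 1 (N-258, Talay, 1,282 m², £309,103.02):
Base rate for N-258 is £5.12/m².
Additional duty on N-258 from Talay: +64.6% ad valorem. Applied ad valorem rate = 64.6%.
Duty = £309,103.02 × 64.6% + 1,282 × £5.12 = £206,244.39.
Line 2 (J-845, Karius, 3,469 units, £275,750.81):
Base rate for J-845 is 7.5% + £3.36/unit.
Origin Karius qualifies under the Zoreth–Karius agreement and J-845 is covered: preferential rate Free applies instead.
The additional-duty order on J-845 targets Talay, not Karius; it does not apply.
Duty = £275,750.81 × 0% = £0.00.
Line 3 (H-618, Karius, 3,271 units, £295,567.56):
Base rate for H-618 is 8%.
Origin Karius qualifies under the Zoreth–Karius agreement and H-618 is covered: preferential rate 7% applies instead.
Duty = £295,567.56 × 7% = £20,689.73.
Total = £206,244.39 + £0.00 + £20,689.73 = £226,934.12.

£226,934.12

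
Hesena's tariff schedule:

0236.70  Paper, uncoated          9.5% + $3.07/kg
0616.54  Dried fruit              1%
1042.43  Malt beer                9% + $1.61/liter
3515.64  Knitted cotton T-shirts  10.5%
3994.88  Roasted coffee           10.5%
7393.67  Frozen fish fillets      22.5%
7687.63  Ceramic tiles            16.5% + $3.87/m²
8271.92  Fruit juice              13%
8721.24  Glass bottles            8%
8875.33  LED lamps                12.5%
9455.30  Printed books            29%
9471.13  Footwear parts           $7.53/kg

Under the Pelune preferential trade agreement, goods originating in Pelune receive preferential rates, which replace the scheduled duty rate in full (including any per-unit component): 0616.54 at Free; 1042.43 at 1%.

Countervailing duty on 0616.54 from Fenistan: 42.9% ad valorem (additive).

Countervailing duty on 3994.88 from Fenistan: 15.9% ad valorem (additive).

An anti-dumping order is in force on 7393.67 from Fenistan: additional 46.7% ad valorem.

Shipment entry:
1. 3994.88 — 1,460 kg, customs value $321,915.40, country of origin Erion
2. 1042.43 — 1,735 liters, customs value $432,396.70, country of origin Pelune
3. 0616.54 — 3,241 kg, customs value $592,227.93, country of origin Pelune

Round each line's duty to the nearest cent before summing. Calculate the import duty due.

Line 1 (3994.88, Erion, 1,460 kg, $321,915.40):
Base rate for 3994.88 is 10.5%.
The additional-duty order on 3994.88 targets Fenistan, not Erion; it does not apply.
Duty = $321,915.40 × 10.5% = $33,801.12.
Line 2 (1042.43, Pelune, 1,735 liters, $432,396.70):
Base rate for 1042.43 is 9% + $1.61/liter.
Origin Pelune qualifies under the Hesena–Pelune agreement and 1042.43 is covered: preferential rate 1% applies instead.
Duty = $432,396.70 × 1% = $4,323.97.
Line 3 (0616.54, Pelune, 3,241 kg, $592,227.93):
Base rate for 0616.54 is 1%.
Origin Pelune qualifies under the Hesena–Pelune agreement and 0616.54 is covered: preferential rate Free applies instead.
The additional-duty order on 0616.54 targets Fenistan, not Pelune; it does not apply.
Duty = $592,227.93 × 0% = $0.00.
Total = $33,801.12 + $4,323.97 + $0.00 = $38,125.09.

$38,125.09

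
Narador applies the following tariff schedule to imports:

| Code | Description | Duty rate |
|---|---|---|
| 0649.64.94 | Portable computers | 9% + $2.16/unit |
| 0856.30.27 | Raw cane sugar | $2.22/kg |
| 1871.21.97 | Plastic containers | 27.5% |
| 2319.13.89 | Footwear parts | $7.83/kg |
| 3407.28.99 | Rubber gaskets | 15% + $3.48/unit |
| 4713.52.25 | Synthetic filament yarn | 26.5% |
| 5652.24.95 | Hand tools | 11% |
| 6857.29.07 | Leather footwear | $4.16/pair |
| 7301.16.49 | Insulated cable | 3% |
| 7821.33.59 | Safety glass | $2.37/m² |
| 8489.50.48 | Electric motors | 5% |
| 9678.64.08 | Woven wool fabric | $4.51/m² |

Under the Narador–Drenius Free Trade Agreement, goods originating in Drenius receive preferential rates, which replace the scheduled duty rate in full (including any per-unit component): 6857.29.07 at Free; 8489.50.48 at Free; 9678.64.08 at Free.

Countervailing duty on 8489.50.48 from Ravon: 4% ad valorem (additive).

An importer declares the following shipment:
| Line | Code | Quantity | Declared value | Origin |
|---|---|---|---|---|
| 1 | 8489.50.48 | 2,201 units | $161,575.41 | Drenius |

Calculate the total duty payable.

Line 1 (8489.50.48, Drenius, 2,201 units, $161,575.41):
Base rate for 8489.50.48 is 5%.
Origin Drenius qualifies under the Narador–Drenius agreement and 8489.50.48 is covered: preferential rate Free applies instead.
The additional-duty order on 8489.50.48 targets Ravon, not Drenius; it does not apply.
Duty = $161,575.41 × 0% = $0.00.

$0.00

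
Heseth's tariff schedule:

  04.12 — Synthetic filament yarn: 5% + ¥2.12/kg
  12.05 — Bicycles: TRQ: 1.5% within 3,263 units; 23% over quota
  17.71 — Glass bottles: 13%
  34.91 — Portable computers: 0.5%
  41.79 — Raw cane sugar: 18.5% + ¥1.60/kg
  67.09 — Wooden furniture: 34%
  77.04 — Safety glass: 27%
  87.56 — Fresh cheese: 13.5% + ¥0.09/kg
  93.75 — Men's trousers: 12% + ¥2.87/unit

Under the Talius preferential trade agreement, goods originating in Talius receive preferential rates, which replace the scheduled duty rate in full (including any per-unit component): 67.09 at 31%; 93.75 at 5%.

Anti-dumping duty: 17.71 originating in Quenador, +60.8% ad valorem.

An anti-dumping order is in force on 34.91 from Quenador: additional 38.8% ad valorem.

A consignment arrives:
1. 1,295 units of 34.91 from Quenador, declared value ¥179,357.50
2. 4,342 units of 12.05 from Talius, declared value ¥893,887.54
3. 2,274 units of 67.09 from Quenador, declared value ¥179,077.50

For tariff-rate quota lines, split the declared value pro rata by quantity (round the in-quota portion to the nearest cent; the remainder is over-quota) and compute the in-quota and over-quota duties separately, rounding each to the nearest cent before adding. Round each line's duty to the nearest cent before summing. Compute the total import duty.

Line 1 (34.91, Quenador, 1,295 units, ¥179,357.50):
Base rate for 34.91 is 0.5%.
Additional duty on 34.91 from Quenador: +38.8%. Applied ad valorem rate: 0.5% + 38.8% = 39.3%.
Duty = ¥179,357.50 × 39.3% = ¥70,487.50.
Line 2 (12.05, Talius, 4,342 units, ¥893,887.54):
Code 12.05 is under a tariff-rate quota (threshold 3,263 units). In-quota: 3,263 units at 1.5%; over-quota: 1,079 units at 23%.
Pro-rata value split: in-quota = ¥893,887.54 × 3,263/4,342 = ¥671,753.81; over-quota = ¥893,887.54 − ¥671,753.81 = ¥222,133.73.
In-quota duty = ¥671,753.81 × 1.5% = ¥10,076.31. Over-quota duty = ¥222,133.73 × 23% = ¥51,090.76.
Line duty = ¥10,076.31 + ¥51,090.76 = ¥61,167.07.
Line 3 (67.09, Quenador, 2,274 units, ¥179,077.50):
Base rate for 67.09 is 34%.
67.09 has an FTA preferential rate, but origin Quenador is not Talius; base rate stands.
Duty = ¥179,077.50 × 34% = ¥60,886.35.
Total = ¥70,487.50 + ¥61,167.07 + ¥60,886.35 = ¥192,540.92.

¥192,540.92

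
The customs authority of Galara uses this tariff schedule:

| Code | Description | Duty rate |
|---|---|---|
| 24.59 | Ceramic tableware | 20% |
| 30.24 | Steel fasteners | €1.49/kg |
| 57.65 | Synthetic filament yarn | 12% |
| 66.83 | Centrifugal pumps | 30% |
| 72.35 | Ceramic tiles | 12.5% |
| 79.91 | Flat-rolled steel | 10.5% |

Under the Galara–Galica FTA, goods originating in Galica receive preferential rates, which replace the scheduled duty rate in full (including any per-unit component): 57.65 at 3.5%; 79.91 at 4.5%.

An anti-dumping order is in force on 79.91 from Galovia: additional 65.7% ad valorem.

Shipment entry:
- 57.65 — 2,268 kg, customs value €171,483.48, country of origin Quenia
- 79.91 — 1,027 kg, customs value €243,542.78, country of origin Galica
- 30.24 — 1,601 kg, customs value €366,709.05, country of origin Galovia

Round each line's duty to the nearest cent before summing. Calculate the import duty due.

€33,922.94

Line 1 (57.65, Quenia, 2,268 kg, €171,483.48):
Base rate for 57.65 is 12%.
57.65 has an FTA preferential rate, but origin Quenia is not Galica; base rate stands.
Duty = €171,483.48 × 12% = €20,578.02.
Line 2 (79.91, Galica, 1,027 kg, €243,542.78):
Base rate for 79.91 is 10.5%.
Origin Galica qualifies under the Galara–Galica agreement and 79.91 is covered: preferential rate 4.5% applies instead.
The additional-duty order on 79.91 targets Galovia, not Galica; it does not apply.
Duty = €243,542.78 × 4.5% = €10,959.43.
Line 3 (30.24, Galovia, 1,601 kg, €366,709.05):
Base rate for 30.24 is €1.49/kg.
Duty = 1,601 × €1.49 = €2,385.49.
Total = €20,578.02 + €10,959.43 + €2,385.49 = €33,922.94.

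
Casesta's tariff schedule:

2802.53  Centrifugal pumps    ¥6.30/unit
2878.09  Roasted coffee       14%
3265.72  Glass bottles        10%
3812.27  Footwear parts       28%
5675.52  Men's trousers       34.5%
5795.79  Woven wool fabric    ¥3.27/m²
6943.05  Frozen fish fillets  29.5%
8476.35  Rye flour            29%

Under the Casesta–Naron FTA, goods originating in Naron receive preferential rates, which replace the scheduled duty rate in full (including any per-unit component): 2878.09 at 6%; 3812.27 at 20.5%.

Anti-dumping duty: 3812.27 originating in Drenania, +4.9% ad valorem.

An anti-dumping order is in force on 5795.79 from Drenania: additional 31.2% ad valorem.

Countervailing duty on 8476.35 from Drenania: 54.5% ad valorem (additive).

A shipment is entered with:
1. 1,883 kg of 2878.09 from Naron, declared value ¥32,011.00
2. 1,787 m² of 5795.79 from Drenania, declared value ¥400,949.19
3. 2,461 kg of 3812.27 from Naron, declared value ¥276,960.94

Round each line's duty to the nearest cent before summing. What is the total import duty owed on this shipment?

Line 1 (2878.09, Naron, 1,883 kg, ¥32,011.00):
Base rate for 2878.09 is 14%.
Origin Naron qualifies under the Casesta–Naron agreement and 2878.09 is covered: preferential rate 6% applies instead.
Duty = ¥32,011.00 × 6% = ¥1,920.66.
Line 2 (5795.79, Drenania, 1,787 m², ¥400,949.19):
Base rate for 5795.79 is ¥3.27/m².
Additional duty on 5795.79 from Drenania: +31.2% ad valorem. Applied ad valorem rate = 31.2%.
Duty = ¥400,949.19 × 31.2% + 1,787 × ¥3.27 = ¥130,939.64.
Line 3 (3812.27, Naron, 2,461 kg, ¥276,960.94):
Base rate for 3812.27 is 28%.
Origin Naron qualifies under the Casesta–Naron agreement and 3812.27 is covered: preferential rate 20.5% applies instead.
The additional-duty order on 3812.27 targets Drenania, not Naron; it does not apply.
Duty = ¥276,960.94 × 20.5% = ¥56,776.99.
Total = ¥1,920.66 + ¥130,939.64 + ¥56,776.99 = ¥189,637.29.

¥189,637.29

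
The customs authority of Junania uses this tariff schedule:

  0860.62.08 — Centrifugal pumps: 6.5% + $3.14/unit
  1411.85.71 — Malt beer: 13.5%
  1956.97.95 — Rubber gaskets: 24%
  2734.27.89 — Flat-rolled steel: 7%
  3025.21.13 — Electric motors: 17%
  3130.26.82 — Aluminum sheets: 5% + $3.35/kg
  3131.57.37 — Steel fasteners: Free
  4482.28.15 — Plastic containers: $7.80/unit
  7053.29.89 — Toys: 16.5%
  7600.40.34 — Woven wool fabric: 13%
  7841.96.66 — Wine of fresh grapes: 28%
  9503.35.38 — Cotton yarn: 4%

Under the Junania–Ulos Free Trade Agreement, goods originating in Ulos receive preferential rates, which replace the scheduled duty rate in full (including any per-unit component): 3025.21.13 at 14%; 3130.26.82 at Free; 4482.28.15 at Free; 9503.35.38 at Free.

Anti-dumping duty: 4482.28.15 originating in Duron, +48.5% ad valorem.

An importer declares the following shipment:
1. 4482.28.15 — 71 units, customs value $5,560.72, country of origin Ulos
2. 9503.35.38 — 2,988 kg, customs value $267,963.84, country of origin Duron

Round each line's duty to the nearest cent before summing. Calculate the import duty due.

$10,718.55

Line 1 (4482.28.15, Ulos, 71 units, $5,560.72):
Base rate for 4482.28.15 is $7.80/unit.
Origin Ulos qualifies under the Junania–Ulos agreement and 4482.28.15 is covered: preferential rate Free applies instead.
The additional-duty order on 4482.28.15 targets Duron, not Ulos; it does not apply.
Duty = $5,560.72 × 0% = $0.00.
Line 2 (9503.35.38, Duron, 2,988 kg, $267,963.84):
Base rate for 9503.35.38 is 4%.
9503.35.38 has an FTA preferential rate, but origin Duron is not Ulos; base rate stands.
Duty = $267,963.84 × 4% = $10,718.55.
Total = $0.00 + $10,718.55 = $10,718.55.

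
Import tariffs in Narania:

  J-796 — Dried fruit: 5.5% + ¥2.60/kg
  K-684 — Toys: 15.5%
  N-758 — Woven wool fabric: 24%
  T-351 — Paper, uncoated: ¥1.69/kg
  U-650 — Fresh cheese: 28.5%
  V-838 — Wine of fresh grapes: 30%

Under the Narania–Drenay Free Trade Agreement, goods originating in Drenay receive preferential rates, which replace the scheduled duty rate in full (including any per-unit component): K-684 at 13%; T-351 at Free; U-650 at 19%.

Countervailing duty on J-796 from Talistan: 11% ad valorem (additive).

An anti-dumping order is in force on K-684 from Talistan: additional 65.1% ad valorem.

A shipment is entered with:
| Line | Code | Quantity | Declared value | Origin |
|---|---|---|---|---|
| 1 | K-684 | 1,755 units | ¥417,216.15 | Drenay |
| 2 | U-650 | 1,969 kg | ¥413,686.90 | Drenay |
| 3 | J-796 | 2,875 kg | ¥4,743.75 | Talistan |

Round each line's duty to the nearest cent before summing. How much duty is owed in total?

¥141,096.33

Line 1 (K-684, Drenay, 1,755 units, ¥417,216.15):
Base rate for K-684 is 15.5%.
Origin Drenay qualifies under the Narania–Drenay agreement and K-684 is covered: preferential rate 13% applies instead.
The additional-duty order on K-684 targets Talistan, not Drenay; it does not apply.
Duty = ¥417,216.15 × 13% = ¥54,238.10.
Line 2 (U-650, Drenay, 1,969 kg, ¥413,686.90):
Base rate for U-650 is 28.5%.
Origin Drenay qualifies under the Narania–Drenay agreement and U-650 is covered: preferential rate 19% applies instead.
Duty = ¥413,686.90 × 19% = ¥78,600.51.
Line 3 (J-796, Talistan, 2,875 kg, ¥4,743.75):
Base rate for J-796 is 5.5% + ¥2.60/kg.
Additional duty on J-796 from Talistan: +11%. Applied ad valorem rate: 5.5% + 11% = 16.5%.
Duty = ¥4,743.75 × 16.5% + 2,875 × ¥2.60 = ¥8,257.72.
Total = ¥54,238.10 + ¥78,600.51 + ¥8,257.72 = ¥141,096.33.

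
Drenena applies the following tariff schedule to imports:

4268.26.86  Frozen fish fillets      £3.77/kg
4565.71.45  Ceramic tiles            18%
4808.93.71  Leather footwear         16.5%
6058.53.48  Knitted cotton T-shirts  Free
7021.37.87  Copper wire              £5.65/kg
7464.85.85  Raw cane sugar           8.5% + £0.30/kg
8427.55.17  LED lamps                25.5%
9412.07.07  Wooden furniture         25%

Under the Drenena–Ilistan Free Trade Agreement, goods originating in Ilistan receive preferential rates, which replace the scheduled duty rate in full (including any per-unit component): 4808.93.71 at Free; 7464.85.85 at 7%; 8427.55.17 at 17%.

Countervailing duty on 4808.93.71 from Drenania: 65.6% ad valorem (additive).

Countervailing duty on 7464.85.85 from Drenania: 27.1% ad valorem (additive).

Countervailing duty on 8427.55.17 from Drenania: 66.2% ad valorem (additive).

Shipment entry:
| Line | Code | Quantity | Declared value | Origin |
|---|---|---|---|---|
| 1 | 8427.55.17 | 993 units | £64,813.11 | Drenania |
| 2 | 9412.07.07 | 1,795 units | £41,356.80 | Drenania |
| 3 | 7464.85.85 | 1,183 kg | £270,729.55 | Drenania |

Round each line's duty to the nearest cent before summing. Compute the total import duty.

Line 1 (8427.55.17, Drenania, 993 units, £64,813.11):
Base rate for 8427.55.17 is 25.5%.
8427.55.17 has an FTA preferential rate, but origin Drenania is not Ilistan; base rate stands.
Additional duty on 8427.55.17 from Drenania: +66.2%. Applied ad valorem rate: 25.5% + 66.2% = 91.7%.
Duty = £64,813.11 × 91.7% = £59,433.62.
Line 2 (9412.07.07, Drenania, 1,795 units, £41,356.80):
Base rate for 9412.07.07 is 25%.
Duty = £41,356.80 × 25% = £10,339.20.
Line 3 (7464.85.85, Drenania, 1,183 kg, £270,729.55):
Base rate for 7464.85.85 is 8.5% + £0.30/kg.
7464.85.85 has an FTA preferential rate, but origin Drenania is not Ilistan; base rate stands.
Additional duty on 7464.85.85 from Drenania: +27.1%. Applied ad valorem rate: 8.5% + 27.1% = 35.6%.
Duty = £270,729.55 × 35.6% + 1,183 × £0.30 = £96,734.62.
Total = £59,433.62 + £10,339.20 + £96,734.62 = £166,507.44.

£166,507.44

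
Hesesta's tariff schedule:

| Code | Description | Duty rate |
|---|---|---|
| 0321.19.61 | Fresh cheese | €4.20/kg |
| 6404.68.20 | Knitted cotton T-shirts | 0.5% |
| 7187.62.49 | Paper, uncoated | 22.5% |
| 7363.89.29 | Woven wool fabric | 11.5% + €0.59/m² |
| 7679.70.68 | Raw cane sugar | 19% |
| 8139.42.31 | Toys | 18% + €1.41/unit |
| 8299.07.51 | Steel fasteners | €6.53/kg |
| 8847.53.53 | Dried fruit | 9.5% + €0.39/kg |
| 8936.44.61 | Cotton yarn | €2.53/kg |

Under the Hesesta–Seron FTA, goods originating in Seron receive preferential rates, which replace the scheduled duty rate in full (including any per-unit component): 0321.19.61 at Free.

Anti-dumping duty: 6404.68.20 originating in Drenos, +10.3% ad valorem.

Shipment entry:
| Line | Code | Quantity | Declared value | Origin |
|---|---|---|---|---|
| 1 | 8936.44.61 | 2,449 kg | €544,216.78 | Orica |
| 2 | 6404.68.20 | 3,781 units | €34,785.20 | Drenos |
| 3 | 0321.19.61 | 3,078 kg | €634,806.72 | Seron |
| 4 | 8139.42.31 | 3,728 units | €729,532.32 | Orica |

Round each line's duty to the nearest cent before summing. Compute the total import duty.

€146,525.07

Line 1 (8936.44.61, Orica, 2,449 kg, €544,216.78):
Base rate for 8936.44.61 is €2.53/kg.
Duty = 2,449 × €2.53 = €6,195.97.
Line 2 (6404.68.20, Drenos, 3,781 units, €34,785.20):
Base rate for 6404.68.20 is 0.5%.
Additional duty on 6404.68.20 from Drenos: +10.3%. Applied ad valorem rate: 0.5% + 10.3% = 10.8%.
Duty = €34,785.20 × 10.8% = €3,756.80.
Line 3 (0321.19.61, Seron, 3,078 kg, €634,806.72):
Base rate for 0321.19.61 is €4.20/kg.
Origin Seron qualifies under the Hesesta–Seron agreement and 0321.19.61 is covered: preferential rate Free applies instead.
Duty = €634,806.72 × 0% = €0.00.
Line 4 (8139.42.31, Orica, 3,728 units, €729,532.32):
Base rate for 8139.42.31 is 18% + €1.41/unit.
Duty = €729,532.32 × 18% + 3,728 × €1.41 = €136,572.30.
Total = €6,195.97 + €3,756.80 + €0.00 + €136,572.30 = €146,525.07.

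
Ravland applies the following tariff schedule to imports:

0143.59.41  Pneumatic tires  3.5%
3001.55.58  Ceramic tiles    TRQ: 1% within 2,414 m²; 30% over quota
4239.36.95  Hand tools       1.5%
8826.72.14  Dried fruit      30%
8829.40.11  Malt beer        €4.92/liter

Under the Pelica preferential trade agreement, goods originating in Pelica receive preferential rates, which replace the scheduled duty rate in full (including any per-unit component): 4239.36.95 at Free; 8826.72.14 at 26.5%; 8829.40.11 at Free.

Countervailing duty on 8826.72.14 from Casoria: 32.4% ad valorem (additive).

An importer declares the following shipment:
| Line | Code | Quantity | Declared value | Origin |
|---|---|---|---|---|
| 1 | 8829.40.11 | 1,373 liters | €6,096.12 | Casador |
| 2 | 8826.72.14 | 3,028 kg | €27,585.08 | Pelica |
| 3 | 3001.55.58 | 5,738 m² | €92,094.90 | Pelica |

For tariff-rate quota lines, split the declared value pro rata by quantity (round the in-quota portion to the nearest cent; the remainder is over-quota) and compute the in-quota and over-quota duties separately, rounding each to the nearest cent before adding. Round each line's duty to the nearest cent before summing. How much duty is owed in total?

€30,457.72

Line 1 (8829.40.11, Casador, 1,373 liters, €6,096.12):
Base rate for 8829.40.11 is €4.92/liter.
8829.40.11 has an FTA preferential rate, but origin Casador is not Pelica; base rate stands.
Duty = 1,373 × €4.92 = €6,755.16.
Line 2 (8826.72.14, Pelica, 3,028 kg, €27,585.08):
Base rate for 8826.72.14 is 30%.
Origin Pelica qualifies under the Ravland–Pelica agreement and 8826.72.14 is covered: preferential rate 26.5% applies instead.
The additional-duty order on 8826.72.14 targets Casoria, not Pelica; it does not apply.
Duty = €27,585.08 × 26.5% = €7,310.05.
Line 3 (3001.55.58, Pelica, 5,738 m², €92,094.90):
Code 3001.55.58 is under a tariff-rate quota (threshold 2,414 m²). In-quota: 2,414 m² at 1%; over-quota: 3,324 m² at 30%.
Pro-rata value split: in-quota = €92,094.90 × 2,414/5,738 = €38,744.70; over-quota = €92,094.90 − €38,744.70 = €53,350.20.
In-quota duty = €38,744.70 × 1% = €387.45. Over-quota duty = €53,350.20 × 30% = €16,005.06.
Line duty = €387.45 + €16,005.06 = €16,392.51.
Total = €6,755.16 + €7,310.05 + €16,392.51 = €30,457.72.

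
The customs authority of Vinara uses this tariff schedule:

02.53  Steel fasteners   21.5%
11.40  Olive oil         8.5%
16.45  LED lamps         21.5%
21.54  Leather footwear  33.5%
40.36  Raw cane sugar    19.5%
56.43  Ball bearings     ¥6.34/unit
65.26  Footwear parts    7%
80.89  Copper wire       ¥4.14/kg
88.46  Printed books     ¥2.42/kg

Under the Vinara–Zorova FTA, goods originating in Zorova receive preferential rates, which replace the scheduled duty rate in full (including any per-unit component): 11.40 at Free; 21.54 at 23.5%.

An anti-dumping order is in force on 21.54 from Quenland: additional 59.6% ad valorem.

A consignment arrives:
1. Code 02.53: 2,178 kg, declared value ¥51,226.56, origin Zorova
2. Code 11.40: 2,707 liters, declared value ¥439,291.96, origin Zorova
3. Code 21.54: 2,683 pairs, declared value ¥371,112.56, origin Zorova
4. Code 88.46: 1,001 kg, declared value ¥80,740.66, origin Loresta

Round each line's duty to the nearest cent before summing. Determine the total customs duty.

Line 1 (02.53, Zorova, 2,178 kg, ¥51,226.56):
Base rate for 02.53 is 21.5%.
Origin Zorova is the FTA partner but 02.53 is not on the preference list; base rate stands.
Duty = ¥51,226.56 × 21.5% = ¥11,013.71.
Line 2 (11.40, Zorova, 2,707 liters, ¥439,291.96):
Base rate for 11.40 is 8.5%.
Origin Zorova qualifies under the Vinara–Zorova agreement and 11.40 is covered: preferential rate Free applies instead.
Duty = ¥439,291.96 × 0% = ¥0.00.
Line 3 (21.54, Zorova, 2,683 pairs, ¥371,112.56):
Base rate for 21.54 is 33.5%.
Origin Zorova qualifies under the Vinara–Zorova agreement and 21.54 is covered: preferential rate 23.5% applies instead.
The additional-duty order on 21.54 targets Quenland, not Zorova; it does not apply.
Duty = ¥371,112.56 × 23.5% = ¥87,211.45.
Line 4 (88.46, Loresta, 1,001 kg, ¥80,740.66):
Base rate for 88.46 is ¥2.42/kg.
Duty = 1,001 × ¥2.42 = ¥2,422.42.
Total = ¥11,013.71 + ¥0.00 + ¥87,211.45 + ¥2,422.42 = ¥100,647.58.

¥100,647.58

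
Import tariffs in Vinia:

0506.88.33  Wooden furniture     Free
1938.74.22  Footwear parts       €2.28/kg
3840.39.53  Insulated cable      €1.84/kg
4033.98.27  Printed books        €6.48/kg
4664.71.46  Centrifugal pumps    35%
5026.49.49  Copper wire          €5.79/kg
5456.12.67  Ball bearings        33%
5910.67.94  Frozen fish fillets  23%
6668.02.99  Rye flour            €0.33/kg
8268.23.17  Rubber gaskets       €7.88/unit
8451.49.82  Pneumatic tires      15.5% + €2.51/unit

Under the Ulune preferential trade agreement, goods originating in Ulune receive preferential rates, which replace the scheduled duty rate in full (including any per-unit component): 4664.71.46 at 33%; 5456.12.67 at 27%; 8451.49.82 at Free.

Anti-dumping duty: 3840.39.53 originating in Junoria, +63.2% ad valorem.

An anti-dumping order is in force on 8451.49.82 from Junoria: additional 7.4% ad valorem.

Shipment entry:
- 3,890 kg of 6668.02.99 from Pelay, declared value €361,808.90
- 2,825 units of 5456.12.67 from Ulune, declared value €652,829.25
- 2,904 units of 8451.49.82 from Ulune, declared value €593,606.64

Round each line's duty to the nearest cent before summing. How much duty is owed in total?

Line 1 (6668.02.99, Pelay, 3,890 kg, €361,808.90):
Base rate for 6668.02.99 is €0.33/kg.
Duty = 3,890 × €0.33 = €1,283.70.
Line 2 (5456.12.67, Ulune, 2,825 units, €652,829.25):
Base rate for 5456.12.67 is 33%.
Origin Ulune qualifies under the Vinia–Ulune agreement and 5456.12.67 is covered: preferential rate 27% applies instead.
Duty = €652,829.25 × 27% = €176,263.90.
Line 3 (8451.49.82, Ulune, 2,904 units, €593,606.64):
Base rate for 8451.49.82 is 15.5% + €2.51/unit.
Origin Ulune qualifies under the Vinia–Ulune agreement and 8451.49.82 is covered: preferential rate Free applies instead.
The additional-duty order on 8451.49.82 targets Junoria, not Ulune; it does not apply.
Duty = €593,606.64 × 0% = €0.00.
Total = €1,283.70 + €176,263.90 + €0.00 = €177,547.60.

€177,547.60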